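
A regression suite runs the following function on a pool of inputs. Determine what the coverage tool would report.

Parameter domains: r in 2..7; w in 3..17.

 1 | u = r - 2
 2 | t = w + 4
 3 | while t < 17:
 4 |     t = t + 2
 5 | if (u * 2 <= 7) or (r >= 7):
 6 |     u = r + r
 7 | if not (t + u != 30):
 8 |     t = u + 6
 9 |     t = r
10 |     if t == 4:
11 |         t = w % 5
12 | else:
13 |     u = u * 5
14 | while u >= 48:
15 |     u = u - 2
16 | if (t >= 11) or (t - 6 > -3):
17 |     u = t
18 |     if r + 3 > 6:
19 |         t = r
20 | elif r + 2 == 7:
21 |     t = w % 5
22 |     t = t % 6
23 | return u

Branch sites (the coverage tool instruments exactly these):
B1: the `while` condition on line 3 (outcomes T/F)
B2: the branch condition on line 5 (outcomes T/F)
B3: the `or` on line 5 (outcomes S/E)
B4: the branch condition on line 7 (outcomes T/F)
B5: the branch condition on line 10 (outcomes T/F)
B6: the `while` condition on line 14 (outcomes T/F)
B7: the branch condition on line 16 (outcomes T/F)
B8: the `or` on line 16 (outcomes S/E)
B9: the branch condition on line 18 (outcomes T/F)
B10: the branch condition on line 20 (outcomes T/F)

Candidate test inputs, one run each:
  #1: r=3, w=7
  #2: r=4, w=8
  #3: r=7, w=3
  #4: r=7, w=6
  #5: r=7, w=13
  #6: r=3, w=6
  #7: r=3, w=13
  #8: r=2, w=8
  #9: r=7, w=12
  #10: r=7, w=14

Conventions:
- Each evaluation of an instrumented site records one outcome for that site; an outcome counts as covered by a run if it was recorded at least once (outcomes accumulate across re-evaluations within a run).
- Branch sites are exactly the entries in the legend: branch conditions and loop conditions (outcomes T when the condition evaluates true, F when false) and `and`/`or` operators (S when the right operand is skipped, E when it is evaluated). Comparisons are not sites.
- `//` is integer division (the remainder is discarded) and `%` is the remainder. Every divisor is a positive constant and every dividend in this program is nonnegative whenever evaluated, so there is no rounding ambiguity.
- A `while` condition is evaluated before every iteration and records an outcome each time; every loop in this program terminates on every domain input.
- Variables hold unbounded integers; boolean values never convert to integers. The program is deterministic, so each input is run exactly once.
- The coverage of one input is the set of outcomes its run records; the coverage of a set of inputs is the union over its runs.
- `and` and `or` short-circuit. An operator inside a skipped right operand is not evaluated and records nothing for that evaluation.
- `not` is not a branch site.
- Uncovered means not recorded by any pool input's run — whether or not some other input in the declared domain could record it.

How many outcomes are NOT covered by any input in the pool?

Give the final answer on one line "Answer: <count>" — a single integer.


input #1 (r=3, w=7): events B1->T, B1->T, B1->T, B1->F, B3->S, B2->T, B4->F, B6->F, B8->S, B7->T, B9->F; covers B1=T, B1=F, B2=T, B3=S, B4=F, B6=F, B7=T, B8=S, B9=F
input #2 (r=4, w=8): events B1->T, B1->T, B1->T, B1->F, B3->S, B2->T, B4->F, B6->F, B8->S, B7->T, B9->T; covers B1=T, B1=F, B2=T, B3=S, B4=F, B6=F, B7=T, B8=S, B9=T
input #3 (r=7, w=3): events B1->T, B1->T, B1->T, B1->T, B1->T, B1->F, B3->E, B2->T, B4->F, B6->T, B6->T, B6->T, B6->T, B6->T, ...; covers B1=T, B1=F, B2=T, B3=E, B4=F, B6=T, B6=F, B7=T, B8=S, B9=T
input #4 (r=7, w=6): events B1->T, B1->T, B1->T, B1->T, B1->F, B3->E, B2->T, B4->F, B6->T, B6->T, B6->T, B6->T, B6->T, B6->T, ...; covers B1=T, B1=F, B2=T, B3=E, B4=F, B6=T, B6=F, B7=T, B8=S, B9=T
input #5 (r=7, w=13): events B1->F, B3->E, B2->T, B4->F, B6->T, B6->T, B6->T, B6->T, B6->T, B6->T, B6->T, B6->T, B6->T, B6->T, ...; covers B1=F, B2=T, B3=E, B4=F, B6=T, B6=F, B7=T, B8=S, B9=T
input #6 (r=3, w=6): events B1->T, B1->T, B1->T, B1->T, B1->F, B3->S, B2->T, B4->F, B6->F, B8->S, B7->T, B9->F; covers B1=T, B1=F, B2=T, B3=S, B4=F, B6=F, B7=T, B8=S, B9=F
input #7 (r=3, w=13): events B1->F, B3->S, B2->T, B4->F, B6->F, B8->S, B7->T, B9->F; covers B1=F, B2=T, B3=S, B4=F, B6=F, B7=T, B8=S, B9=F
input #8 (r=2, w=8): events B1->T, B1->T, B1->T, B1->F, B3->S, B2->T, B4->F, B6->F, B8->S, B7->T, B9->F; covers B1=T, B1=F, B2=T, B3=S, B4=F, B6=F, B7=T, B8=S, B9=F
input #9 (r=7, w=12): events B1->T, B1->F, B3->E, B2->T, B4->F, B6->T, B6->T, B6->T, B6->T, B6->T, B6->T, B6->T, B6->T, B6->T, ...; covers B1=T, B1=F, B2=T, B3=E, B4=F, B6=T, B6=F, B7=T, B8=S, B9=T
input #10 (r=7, w=14): events B1->F, B3->E, B2->T, B4->F, B6->T, B6->T, B6->T, B6->T, B6->T, B6->T, B6->T, B6->T, B6->T, B6->T, ...; covers B1=F, B2=T, B3=E, B4=F, B6=T, B6=F, B7=T, B8=S, B9=T
union over the pool: B1=T, B1=F, B2=T, B3=S, B3=E, B4=F, B6=T, B6=F, B7=T, B8=S, B9=T, B9=F
uncovered (8 of 20): B2=F, B4=T, B5=T, B5=F, B7=F, B8=E, B10=T, B10=F
Answer: 8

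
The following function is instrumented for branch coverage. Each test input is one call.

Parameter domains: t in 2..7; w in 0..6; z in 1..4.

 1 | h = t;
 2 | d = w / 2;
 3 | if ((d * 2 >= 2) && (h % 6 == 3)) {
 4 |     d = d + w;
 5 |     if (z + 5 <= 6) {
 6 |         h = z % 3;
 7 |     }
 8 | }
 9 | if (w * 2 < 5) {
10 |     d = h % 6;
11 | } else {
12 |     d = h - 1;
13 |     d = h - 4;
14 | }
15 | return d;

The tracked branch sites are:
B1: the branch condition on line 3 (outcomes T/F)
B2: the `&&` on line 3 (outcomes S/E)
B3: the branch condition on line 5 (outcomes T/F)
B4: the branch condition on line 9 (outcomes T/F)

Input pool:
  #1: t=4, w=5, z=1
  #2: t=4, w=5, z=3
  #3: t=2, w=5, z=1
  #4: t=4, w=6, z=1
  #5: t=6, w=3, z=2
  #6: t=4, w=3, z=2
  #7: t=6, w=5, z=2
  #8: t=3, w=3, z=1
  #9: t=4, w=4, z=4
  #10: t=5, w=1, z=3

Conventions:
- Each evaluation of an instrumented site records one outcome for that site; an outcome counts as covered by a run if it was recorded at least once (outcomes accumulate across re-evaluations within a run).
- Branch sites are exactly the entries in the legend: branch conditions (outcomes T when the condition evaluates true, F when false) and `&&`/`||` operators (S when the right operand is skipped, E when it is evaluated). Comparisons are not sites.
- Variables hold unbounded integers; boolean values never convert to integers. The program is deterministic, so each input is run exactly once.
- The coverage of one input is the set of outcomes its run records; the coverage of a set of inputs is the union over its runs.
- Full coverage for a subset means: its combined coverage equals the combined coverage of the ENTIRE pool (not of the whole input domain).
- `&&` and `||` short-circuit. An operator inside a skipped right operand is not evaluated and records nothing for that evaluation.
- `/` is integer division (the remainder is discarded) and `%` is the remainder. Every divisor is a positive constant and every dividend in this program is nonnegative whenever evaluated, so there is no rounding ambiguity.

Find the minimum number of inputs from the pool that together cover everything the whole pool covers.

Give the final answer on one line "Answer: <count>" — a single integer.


run #1 (t=4, w=5, z=1) records B1=F, B2=E, B4=F
run #2 (t=4, w=5, z=3) records B1=F, B2=E, B4=F
run #3 (t=2, w=5, z=1) records B1=F, B2=E, B4=F
run #4 (t=4, w=6, z=1) records B1=F, B2=E, B4=F
run #5 (t=6, w=3, z=2) records B1=F, B2=E, B4=F
run #6 (t=4, w=3, z=2) records B1=F, B2=E, B4=F
run #7 (t=6, w=5, z=2) records B1=F, B2=E, B4=F
run #8 (t=3, w=3, z=1) records B1=T, B2=E, B3=T, B4=F
run #9 (t=4, w=4, z=4) records B1=F, B2=E, B4=F
run #10 (t=5, w=1, z=3) records B1=F, B2=S, B4=T
together the pool reaches 7 outcomes: B1=T, B1=F, B2=S, B2=E, B3=T, B4=T, B4=F
every size-1 subset falls short of the 7 outcomes (best: 4/7)
at size 2, {8, 10} reaches all 7 outcomes; every lexicographically earlier size-2 subset fails
Answer: 2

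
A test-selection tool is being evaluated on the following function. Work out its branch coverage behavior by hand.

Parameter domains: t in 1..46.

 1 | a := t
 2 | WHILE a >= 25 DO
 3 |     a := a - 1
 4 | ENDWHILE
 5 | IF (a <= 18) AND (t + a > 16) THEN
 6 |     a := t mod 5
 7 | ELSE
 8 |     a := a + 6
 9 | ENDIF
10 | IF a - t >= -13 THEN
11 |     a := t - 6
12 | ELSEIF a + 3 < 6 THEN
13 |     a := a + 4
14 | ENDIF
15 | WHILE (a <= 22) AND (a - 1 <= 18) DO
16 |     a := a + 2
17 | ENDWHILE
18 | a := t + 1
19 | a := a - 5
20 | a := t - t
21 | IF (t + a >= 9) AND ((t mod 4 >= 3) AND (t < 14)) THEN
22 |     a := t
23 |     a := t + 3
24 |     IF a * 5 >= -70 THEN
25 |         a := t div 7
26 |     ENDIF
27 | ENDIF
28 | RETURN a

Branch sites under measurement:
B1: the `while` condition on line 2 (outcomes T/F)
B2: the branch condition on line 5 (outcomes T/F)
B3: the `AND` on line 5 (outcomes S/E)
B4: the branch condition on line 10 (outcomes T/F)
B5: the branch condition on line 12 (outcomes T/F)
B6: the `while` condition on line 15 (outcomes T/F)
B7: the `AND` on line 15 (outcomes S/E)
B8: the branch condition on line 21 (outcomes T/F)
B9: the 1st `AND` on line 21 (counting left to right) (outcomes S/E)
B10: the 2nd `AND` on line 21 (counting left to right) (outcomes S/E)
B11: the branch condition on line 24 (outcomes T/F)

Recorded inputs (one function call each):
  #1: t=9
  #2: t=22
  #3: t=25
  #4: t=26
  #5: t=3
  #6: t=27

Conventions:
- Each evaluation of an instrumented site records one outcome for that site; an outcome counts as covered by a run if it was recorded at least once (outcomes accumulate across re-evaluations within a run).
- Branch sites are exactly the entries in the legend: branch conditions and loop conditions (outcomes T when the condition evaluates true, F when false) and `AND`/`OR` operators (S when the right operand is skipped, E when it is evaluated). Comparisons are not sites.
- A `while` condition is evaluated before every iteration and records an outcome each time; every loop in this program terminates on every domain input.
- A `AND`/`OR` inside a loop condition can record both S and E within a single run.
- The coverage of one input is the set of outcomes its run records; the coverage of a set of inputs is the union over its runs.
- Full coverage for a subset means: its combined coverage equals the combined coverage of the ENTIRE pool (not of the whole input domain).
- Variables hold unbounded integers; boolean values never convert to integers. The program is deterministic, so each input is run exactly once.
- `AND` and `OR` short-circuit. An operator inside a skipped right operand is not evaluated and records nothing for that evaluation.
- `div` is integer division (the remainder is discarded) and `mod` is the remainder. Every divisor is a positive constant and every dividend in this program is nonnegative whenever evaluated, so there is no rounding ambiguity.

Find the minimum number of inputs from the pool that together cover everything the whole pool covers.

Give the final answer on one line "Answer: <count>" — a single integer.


#1 (t=9) -> covered: B1=F, B2=T, B3=E, B4=T, B6=T, B6=F, B7=E, B8=F, B9=E, B10=S
#2 (t=22) -> covered: B1=F, B2=F, B3=S, B4=T, B6=T, B6=F, B7=E, B8=F, B9=E, B10=S
#3 (t=25) -> covered: B1=T, B1=F, B2=F, B3=S, B4=T, B6=T, B6=F, B7=E, B8=F, B9=E, B10=S
#4 (t=26) -> covered: B1=T, B1=F, B2=F, B3=S, B4=T, B6=F, B7=E, B8=F, B9=E, B10=S
#5 (t=3) -> covered: B1=F, B2=F, B3=E, B4=T, B6=T, B6=F, B7=E, B8=F, B9=S
#6 (t=27) -> covered: B1=T, B1=F, B2=F, B3=S, B4=T, B6=F, B7=E, B8=F, B9=E, B10=E
the full pool covers 15 outcomes: B1=T, B1=F, B2=T, B2=F, B3=S, B3=E, B4=T, B6=T, B6=F, B7=E, B8=F, B9=S, B9=E, B10=S, B10=E
no size-1 subset reaches all 15 outcomes (best union: 11/15)
no size-2 subset reaches all 15 outcomes (best union: 14/15)
the canonical winner is {1, 5, 6}: size 3, full 15-outcome coverage, earliest index list among size-3 covers
Answer: 3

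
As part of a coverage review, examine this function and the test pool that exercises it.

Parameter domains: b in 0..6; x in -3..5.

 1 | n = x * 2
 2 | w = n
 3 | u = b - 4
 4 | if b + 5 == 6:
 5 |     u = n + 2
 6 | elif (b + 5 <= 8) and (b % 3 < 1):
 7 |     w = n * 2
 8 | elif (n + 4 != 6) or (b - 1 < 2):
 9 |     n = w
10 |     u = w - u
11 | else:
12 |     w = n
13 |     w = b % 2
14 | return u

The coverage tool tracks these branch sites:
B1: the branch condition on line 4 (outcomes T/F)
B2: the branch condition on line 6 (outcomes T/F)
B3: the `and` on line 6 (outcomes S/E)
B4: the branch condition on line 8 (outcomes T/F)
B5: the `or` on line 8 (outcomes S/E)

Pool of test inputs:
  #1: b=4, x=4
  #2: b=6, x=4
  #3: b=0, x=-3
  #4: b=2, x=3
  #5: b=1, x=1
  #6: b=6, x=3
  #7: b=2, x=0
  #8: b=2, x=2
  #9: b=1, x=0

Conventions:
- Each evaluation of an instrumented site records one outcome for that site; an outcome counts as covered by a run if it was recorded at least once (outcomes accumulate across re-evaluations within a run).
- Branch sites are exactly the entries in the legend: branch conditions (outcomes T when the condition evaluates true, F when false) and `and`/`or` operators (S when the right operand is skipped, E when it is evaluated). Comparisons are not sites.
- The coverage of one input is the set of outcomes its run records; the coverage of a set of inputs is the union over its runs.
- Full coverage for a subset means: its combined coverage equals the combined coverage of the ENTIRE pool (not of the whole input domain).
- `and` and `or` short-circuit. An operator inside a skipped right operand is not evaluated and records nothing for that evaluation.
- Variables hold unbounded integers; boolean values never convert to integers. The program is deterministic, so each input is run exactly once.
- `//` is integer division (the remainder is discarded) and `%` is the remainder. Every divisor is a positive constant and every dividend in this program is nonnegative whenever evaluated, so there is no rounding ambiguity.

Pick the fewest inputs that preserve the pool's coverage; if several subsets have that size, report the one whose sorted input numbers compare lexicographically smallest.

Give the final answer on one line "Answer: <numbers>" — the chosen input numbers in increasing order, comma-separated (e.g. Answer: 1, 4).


test 1 (b=4, x=4) hits B1=F, B2=F, B3=S, B4=T, B5=S
test 2 (b=6, x=4) hits B1=F, B2=F, B3=S, B4=T, B5=S
test 3 (b=0, x=-3) hits B1=F, B2=T, B3=E
test 4 (b=2, x=3) hits B1=F, B2=F, B3=E, B4=T, B5=S
test 5 (b=1, x=1) hits B1=T
test 6 (b=6, x=3) hits B1=F, B2=F, B3=S, B4=T, B5=S
test 7 (b=2, x=0) hits B1=F, B2=F, B3=E, B4=T, B5=S
test 8 (b=2, x=2) hits B1=F, B2=F, B3=E, B4=T, B5=S
test 9 (b=1, x=0) hits B1=T
pool-wide coverage (8 outcomes): B1=T, B1=F, B2=T, B2=F, B3=S, B3=E, B4=T, B5=S
size 1 is not enough: best union over all size-1 subsets is 5/8
size 2 is not enough: best union over all size-2 subsets is 7/8
the canonical winner is {1, 3, 5}: size 3, full 8-outcome coverage, earliest index list among size-3 covers
Answer: 1, 3, 5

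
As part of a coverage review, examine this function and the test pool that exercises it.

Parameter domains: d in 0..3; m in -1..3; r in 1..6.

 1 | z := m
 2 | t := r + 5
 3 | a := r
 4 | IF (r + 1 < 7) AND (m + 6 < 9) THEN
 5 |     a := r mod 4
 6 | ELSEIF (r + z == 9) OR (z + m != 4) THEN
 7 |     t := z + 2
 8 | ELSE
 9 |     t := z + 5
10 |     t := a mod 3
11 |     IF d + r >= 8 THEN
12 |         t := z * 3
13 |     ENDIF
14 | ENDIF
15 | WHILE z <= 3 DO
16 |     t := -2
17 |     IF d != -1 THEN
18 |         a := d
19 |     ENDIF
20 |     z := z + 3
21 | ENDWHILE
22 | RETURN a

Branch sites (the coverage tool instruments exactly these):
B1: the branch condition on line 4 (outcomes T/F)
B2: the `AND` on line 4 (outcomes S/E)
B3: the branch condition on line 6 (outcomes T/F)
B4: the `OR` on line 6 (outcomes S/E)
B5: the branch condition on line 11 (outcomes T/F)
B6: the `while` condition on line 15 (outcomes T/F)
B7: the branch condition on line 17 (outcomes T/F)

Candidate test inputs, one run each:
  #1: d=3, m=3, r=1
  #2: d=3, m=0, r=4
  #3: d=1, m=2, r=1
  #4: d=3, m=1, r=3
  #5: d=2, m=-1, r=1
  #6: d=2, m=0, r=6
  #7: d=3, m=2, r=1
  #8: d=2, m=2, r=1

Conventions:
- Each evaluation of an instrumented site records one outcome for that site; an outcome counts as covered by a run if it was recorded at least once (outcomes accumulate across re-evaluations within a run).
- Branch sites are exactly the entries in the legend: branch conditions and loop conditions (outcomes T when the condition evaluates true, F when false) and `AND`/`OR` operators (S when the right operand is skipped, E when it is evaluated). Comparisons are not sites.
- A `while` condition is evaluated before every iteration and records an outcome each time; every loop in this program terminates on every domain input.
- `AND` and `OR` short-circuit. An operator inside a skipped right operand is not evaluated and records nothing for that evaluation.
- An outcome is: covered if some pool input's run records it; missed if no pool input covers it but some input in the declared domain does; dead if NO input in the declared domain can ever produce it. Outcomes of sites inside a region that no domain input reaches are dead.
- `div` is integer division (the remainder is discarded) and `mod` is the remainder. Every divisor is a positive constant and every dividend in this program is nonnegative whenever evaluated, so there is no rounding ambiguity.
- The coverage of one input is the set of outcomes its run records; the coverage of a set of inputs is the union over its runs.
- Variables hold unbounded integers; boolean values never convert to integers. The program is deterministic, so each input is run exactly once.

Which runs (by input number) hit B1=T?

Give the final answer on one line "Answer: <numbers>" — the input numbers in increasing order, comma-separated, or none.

input #1 (d=3, m=3, r=1): never hits B1=T
input #2 (d=3, m=0, r=4): hits B1=T
input #3 (d=1, m=2, r=1): hits B1=T
input #4 (d=3, m=1, r=3): hits B1=T
input #5 (d=2, m=-1, r=1): hits B1=T
input #6 (d=2, m=0, r=6): never hits B1=T
input #7 (d=3, m=2, r=1): hits B1=T
input #8 (d=2, m=2, r=1): hits B1=T

Answer: 2, 3, 4, 5, 7, 8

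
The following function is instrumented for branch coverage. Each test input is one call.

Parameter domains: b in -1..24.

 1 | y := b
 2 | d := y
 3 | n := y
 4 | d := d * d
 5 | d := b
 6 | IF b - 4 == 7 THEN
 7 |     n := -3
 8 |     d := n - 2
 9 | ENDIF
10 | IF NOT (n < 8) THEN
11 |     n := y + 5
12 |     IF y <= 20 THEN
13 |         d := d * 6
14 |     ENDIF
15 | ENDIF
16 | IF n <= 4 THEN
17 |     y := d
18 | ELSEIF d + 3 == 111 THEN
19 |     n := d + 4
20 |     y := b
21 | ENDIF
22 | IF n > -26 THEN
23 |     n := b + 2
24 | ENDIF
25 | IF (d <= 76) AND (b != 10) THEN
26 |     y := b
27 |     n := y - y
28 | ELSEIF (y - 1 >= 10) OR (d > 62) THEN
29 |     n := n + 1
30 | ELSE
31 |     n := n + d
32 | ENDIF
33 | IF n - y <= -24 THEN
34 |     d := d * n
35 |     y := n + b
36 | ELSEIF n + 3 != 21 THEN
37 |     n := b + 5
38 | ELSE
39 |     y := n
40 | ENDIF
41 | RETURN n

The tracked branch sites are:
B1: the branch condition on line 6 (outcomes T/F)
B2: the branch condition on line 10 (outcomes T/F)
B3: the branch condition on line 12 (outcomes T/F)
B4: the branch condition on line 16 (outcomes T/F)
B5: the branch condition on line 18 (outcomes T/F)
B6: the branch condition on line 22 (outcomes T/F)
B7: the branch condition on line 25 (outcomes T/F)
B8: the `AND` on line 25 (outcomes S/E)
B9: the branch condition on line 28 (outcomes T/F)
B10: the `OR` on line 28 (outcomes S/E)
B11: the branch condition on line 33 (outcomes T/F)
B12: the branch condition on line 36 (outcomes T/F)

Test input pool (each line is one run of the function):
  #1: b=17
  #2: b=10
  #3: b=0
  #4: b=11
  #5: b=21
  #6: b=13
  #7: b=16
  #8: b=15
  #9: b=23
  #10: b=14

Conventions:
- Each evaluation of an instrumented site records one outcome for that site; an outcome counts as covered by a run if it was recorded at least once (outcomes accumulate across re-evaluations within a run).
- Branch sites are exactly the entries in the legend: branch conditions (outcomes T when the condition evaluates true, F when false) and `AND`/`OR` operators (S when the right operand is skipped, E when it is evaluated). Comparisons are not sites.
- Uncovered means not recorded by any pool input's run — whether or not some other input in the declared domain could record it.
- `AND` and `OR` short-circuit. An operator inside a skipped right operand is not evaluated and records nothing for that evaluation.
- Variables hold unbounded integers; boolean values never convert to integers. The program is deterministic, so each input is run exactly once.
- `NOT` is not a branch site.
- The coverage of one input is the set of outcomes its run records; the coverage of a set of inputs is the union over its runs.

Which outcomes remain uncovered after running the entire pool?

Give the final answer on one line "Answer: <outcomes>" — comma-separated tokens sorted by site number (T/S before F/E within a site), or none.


input #1 (b=17): covers B1=F, B2=T, B3=T, B4=F, B5=F, B6=T, B7=F, B8=S, B9=T, B10=S, B11=F, B12=T
input #2 (b=10): covers B1=F, B2=T, B3=T, B4=F, B5=F, B6=T, B7=F, B8=E, B9=F, B10=E, B11=F, B12=T
input #3 (b=0): covers B1=F, B2=F, B4=T, B6=T, B7=T, B8=E, B11=F, B12=T
input #4 (b=11): covers B1=T, B2=F, B4=T, B6=T, B7=T, B8=E, B11=F, B12=T
input #5 (b=21): covers B1=F, B2=T, B3=F, B4=F, B5=F, B6=T, B7=T, B8=E, B11=F, B12=T
input #6 (b=13): covers B1=F, B2=T, B3=T, B4=F, B5=F, B6=T, B7=F, B8=S, B9=T, B10=S, B11=F, B12=T
input #7 (b=16): covers B1=F, B2=T, B3=T, B4=F, B5=F, B6=T, B7=F, B8=S, B9=T, B10=S, B11=F, B12=T
input #8 (b=15): covers B1=F, B2=T, B3=T, B4=F, B5=F, B6=T, B7=F, B8=S, B9=T, B10=S, B11=F, B12=F
input #9 (b=23): covers B1=F, B2=T, B3=F, B4=F, B5=F, B6=T, B7=T, B8=E, B11=F, B12=T
input #10 (b=14): covers B1=F, B2=T, B3=T, B4=F, B5=F, B6=T, B7=F, B8=S, B9=T, B10=S, B11=F, B12=T
union over the pool: B1=T, B1=F, B2=T, B2=F, B3=T, B3=F, B4=T, B4=F, B5=F, B6=T, B7=T, B7=F, B8=S, B8=E, B9=T, B9=F, B10=S, B10=E, B11=F, B12=T, B12=F
uncovered (3 of 24): B5=T, B6=F, B11=T
Answer: B5=T, B6=F, B11=T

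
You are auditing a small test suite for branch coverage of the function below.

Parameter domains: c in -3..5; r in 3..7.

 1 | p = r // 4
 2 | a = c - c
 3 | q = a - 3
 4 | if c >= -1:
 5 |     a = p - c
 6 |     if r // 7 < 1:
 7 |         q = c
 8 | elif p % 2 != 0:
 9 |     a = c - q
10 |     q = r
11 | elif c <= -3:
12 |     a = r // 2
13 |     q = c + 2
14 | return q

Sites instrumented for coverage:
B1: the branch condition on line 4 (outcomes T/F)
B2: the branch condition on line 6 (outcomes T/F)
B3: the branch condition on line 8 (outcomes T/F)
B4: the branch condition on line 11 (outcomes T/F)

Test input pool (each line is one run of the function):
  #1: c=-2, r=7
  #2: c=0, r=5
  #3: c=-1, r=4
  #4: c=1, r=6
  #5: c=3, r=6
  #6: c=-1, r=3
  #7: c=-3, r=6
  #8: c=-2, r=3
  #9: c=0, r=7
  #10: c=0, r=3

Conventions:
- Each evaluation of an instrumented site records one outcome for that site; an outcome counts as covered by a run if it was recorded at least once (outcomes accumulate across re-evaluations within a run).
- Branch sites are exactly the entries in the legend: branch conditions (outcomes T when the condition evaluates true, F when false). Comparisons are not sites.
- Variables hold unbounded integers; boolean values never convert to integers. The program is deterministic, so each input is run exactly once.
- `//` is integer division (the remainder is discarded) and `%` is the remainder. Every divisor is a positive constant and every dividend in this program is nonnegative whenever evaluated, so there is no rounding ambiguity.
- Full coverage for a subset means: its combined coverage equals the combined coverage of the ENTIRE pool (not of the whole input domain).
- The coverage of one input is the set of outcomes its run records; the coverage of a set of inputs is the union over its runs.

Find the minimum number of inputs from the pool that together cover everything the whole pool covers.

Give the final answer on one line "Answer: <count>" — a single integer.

input #1 (c=-2, r=7): events B1->F, B3->T; covers B1=F, B3=T
input #2 (c=0, r=5): events B1->T, B2->T; covers B1=T, B2=T
input #3 (c=-1, r=4): events B1->T, B2->T; covers B1=T, B2=T
input #4 (c=1, r=6): events B1->T, B2->T; covers B1=T, B2=T
input #5 (c=3, r=6): events B1->T, B2->T; covers B1=T, B2=T
input #6 (c=-1, r=3): events B1->T, B2->T; covers B1=T, B2=T
input #7 (c=-3, r=6): events B1->F, B3->T; covers B1=F, B3=T
input #8 (c=-2, r=3): events B1->F, B3->F, B4->F; covers B1=F, B3=F, B4=F
input #9 (c=0, r=7): events B1->T, B2->F; covers B1=T, B2=F
input #10 (c=0, r=3): events B1->T, B2->T; covers B1=T, B2=T
the full pool covers 7 outcomes: B1=T, B1=F, B2=T, B2=F, B3=T, B3=F, B4=F
no size-1 subset reaches all 7 outcomes (best union: 3/7)
no size-2 subset reaches all 7 outcomes (best union: 5/7)
no size-3 subset reaches all 7 outcomes (best union: 6/7)
size 4: inputs {1, 2, 8, 9} cover all 7 outcomes, and no lexicographically smaller subset of this size does

Answer: 4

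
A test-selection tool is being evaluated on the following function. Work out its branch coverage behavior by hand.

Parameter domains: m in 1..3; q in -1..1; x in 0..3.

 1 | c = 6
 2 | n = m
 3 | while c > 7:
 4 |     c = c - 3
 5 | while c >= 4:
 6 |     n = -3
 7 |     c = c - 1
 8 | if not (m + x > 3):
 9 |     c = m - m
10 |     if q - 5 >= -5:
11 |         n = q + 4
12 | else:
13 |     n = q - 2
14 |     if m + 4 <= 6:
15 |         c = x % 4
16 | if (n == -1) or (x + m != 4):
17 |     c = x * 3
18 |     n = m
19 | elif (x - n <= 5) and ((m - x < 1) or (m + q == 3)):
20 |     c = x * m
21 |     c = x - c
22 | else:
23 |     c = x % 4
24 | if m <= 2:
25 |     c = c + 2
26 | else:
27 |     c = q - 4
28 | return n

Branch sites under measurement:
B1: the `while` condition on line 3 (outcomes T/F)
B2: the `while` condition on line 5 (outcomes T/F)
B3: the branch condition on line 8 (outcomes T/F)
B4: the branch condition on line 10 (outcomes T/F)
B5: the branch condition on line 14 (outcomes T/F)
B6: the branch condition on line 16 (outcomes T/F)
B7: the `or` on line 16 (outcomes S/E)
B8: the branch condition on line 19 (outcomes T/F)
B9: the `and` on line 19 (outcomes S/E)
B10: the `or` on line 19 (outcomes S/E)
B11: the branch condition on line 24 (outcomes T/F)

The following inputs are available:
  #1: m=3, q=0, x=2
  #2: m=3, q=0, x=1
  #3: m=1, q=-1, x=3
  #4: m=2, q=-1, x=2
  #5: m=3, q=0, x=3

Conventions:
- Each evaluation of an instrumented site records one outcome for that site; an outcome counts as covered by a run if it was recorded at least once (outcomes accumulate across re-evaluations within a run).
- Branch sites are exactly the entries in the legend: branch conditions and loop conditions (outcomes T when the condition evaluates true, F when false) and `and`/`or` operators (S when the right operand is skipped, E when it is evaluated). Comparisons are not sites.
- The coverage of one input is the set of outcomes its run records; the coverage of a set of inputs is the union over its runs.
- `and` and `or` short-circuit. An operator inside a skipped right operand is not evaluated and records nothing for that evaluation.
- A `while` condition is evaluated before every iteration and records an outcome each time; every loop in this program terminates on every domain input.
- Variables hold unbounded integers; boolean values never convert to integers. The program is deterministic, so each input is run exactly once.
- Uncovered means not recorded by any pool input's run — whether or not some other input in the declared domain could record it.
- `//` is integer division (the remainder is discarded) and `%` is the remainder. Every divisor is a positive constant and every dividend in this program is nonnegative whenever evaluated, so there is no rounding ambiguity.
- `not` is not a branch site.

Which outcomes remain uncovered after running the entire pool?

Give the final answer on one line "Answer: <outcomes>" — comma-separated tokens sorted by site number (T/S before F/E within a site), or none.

input #1 (m=3, q=0, x=2): covers B1=F, B2=T, B2=F, B3=F, B5=F, B6=T, B7=E, B11=F
input #2 (m=3, q=0, x=1): covers B1=F, B2=T, B2=F, B3=F, B5=F, B6=F, B7=E, B8=T, B9=E, B10=E, B11=F
input #3 (m=1, q=-1, x=3): covers B1=F, B2=T, B2=F, B3=F, B5=T, B6=F, B7=E, B8=F, B9=S, B11=T
input #4 (m=2, q=-1, x=2): covers B1=F, B2=T, B2=F, B3=F, B5=T, B6=F, B7=E, B8=T, B9=E, B10=S, B11=T
input #5 (m=3, q=0, x=3): covers B1=F, B2=T, B2=F, B3=F, B5=F, B6=T, B7=E, B11=F
union over the pool: B1=F, B2=T, B2=F, B3=F, B5=T, B5=F, B6=T, B6=F, B7=E, B8=T, B8=F, B9=S, B9=E, B10=S, B10=E, B11=T, B11=F
uncovered (5 of 22): B1=T, B3=T, B4=T, B4=F, B7=S

Answer: B1=T, B3=T, B4=T, B4=F, B7=S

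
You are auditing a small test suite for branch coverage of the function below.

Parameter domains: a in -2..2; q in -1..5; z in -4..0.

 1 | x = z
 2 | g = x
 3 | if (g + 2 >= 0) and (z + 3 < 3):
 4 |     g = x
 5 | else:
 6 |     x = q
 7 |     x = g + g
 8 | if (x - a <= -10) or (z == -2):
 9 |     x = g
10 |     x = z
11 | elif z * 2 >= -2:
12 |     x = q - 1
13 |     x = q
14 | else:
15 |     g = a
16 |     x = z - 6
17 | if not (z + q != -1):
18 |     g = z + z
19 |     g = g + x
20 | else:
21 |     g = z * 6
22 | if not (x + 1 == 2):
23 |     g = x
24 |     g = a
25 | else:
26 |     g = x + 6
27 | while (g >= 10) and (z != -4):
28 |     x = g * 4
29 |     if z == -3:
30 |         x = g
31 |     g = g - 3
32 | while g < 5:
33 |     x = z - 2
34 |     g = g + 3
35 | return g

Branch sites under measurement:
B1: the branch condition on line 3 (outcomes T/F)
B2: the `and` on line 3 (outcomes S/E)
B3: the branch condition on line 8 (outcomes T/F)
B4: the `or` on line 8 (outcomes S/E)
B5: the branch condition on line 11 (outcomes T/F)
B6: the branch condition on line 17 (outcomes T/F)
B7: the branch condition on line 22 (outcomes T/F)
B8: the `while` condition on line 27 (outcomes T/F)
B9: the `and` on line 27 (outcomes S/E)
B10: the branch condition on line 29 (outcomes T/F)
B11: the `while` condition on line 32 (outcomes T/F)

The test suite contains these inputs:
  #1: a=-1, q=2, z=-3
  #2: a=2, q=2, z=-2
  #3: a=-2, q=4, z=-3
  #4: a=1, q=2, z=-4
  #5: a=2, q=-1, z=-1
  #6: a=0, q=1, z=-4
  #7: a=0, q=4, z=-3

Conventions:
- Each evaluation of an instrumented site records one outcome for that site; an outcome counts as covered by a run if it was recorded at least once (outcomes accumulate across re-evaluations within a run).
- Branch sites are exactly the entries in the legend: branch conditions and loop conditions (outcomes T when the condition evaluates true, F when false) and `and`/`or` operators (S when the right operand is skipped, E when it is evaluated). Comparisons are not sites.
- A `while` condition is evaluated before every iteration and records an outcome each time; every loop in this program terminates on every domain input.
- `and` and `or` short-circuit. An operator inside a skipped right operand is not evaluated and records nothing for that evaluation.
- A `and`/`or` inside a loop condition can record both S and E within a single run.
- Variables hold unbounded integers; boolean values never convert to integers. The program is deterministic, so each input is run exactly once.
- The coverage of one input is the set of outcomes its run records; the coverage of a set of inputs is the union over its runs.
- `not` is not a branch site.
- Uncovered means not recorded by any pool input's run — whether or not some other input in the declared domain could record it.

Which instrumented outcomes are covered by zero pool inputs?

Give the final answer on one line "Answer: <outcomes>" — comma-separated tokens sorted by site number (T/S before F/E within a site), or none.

run #1 (a=-1, q=2, z=-3) runs B2->S, B1->F, B4->E, B3->F, B5->F, B6->T, B7->T, B9->S, B8->F, B11->T, B11->T, B11->F; records B1=F, B2=S, B3=F, B4=E, B5=F, B6=T, B7=T, B8=F, B9=S, B11=T, B11=F
run #2 (a=2, q=2, z=-2) runs B2->E, B1->T, B4->E, B3->T, B6->F, B7->T, B9->S, B8->F, B11->T, B11->F; records B1=T, B2=E, B3=T, B4=E, B6=F, B7=T, B8=F, B9=S, B11=T, B11=F
run #3 (a=-2, q=4, z=-3) runs B2->S, B1->F, B4->E, B3->F, B5->F, B6->F, B7->T, B9->S, B8->F, B11->T, B11->T, B11->T, B11->F; records B1=F, B2=S, B3=F, B4=E, B5=F, B6=F, B7=T, B8=F, B9=S, B11=T, B11=F
run #4 (a=1, q=2, z=-4) runs B2->S, B1->F, B4->E, B3->F, B5->F, B6->F, B7->T, B9->S, B8->F, B11->T, B11->T, B11->F; records B1=F, B2=S, B3=F, B4=E, B5=F, B6=F, B7=T, B8=F, B9=S, B11=T, B11=F
run #5 (a=2, q=-1, z=-1) runs B2->E, B1->T, B4->E, B3->F, B5->T, B6->F, B7->T, B9->S, B8->F, B11->T, B11->F; records B1=T, B2=E, B3=F, B4=E, B5=T, B6=F, B7=T, B8=F, B9=S, B11=T, B11=F
run #6 (a=0, q=1, z=-4) runs B2->S, B1->F, B4->E, B3->F, B5->F, B6->F, B7->T, B9->S, B8->F, B11->T, B11->T, B11->F; records B1=F, B2=S, B3=F, B4=E, B5=F, B6=F, B7=T, B8=F, B9=S, B11=T, B11=F
run #7 (a=0, q=4, z=-3) runs B2->S, B1->F, B4->E, B3->F, B5->F, B6->F, B7->T, B9->S, B8->F, B11->T, B11->T, B11->F; records B1=F, B2=S, B3=F, B4=E, B5=F, B6=F, B7=T, B8=F, B9=S, B11=T, B11=F
union over the pool: B1=T, B1=F, B2=S, B2=E, B3=T, B3=F, B4=E, B5=T, B5=F, B6=T, B6=F, B7=T, B8=F, B9=S, B11=T, B11=F
uncovered (6 of 22): B4=S, B7=F, B8=T, B9=E, B10=T, B10=F

Answer: B4=S, B7=F, B8=T, B9=E, B10=T, B10=F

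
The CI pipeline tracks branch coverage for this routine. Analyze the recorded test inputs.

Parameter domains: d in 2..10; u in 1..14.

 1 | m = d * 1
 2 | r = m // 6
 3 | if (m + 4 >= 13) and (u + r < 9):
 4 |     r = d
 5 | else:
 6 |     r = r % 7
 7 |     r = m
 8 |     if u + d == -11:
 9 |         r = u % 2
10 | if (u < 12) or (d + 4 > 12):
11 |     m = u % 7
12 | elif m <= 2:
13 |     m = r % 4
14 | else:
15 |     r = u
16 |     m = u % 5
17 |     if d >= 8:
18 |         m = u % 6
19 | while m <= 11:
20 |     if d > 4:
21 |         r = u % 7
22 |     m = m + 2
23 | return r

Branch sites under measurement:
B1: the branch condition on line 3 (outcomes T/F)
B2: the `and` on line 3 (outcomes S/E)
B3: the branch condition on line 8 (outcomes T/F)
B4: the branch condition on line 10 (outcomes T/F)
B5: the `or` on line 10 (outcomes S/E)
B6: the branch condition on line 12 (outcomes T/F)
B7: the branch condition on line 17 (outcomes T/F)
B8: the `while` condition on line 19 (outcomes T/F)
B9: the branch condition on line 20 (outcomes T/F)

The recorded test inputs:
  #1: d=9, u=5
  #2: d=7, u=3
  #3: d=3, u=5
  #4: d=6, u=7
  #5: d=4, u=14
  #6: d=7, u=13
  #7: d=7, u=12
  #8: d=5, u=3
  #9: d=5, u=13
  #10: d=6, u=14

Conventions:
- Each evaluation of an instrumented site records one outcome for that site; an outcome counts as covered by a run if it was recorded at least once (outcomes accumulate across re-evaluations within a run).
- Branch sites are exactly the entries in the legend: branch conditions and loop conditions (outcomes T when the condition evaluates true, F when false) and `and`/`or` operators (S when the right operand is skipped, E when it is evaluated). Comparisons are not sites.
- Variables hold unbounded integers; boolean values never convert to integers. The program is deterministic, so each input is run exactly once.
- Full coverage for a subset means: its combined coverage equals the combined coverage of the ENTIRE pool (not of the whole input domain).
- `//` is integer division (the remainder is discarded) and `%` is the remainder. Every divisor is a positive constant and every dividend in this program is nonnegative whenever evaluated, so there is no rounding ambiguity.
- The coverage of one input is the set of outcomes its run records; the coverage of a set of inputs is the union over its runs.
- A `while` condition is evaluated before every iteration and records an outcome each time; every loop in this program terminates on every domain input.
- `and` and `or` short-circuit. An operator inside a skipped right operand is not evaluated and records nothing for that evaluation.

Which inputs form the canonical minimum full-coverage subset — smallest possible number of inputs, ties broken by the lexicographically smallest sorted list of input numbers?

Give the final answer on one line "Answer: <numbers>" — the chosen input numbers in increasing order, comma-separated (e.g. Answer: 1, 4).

#1 (d=9, u=5) -> B2->E, B1->T, B5->S, B4->T, B8->T, B9->T, B8->T, B9->T, B8->T, B9->T, B8->T, B9->T, B8->F; covered: B1=T, B2=E, B4=T, B5=S, B8=T, B8=F, B9=T
#2 (d=7, u=3) -> B2->S, B1->F, B3->F, B5->S, B4->T, B8->T, B9->T, B8->T, B9->T, B8->T, B9->T, B8->T, B9->T, B8->T, ...; covered: B1=F, B2=S, B3=F, B4=T, B5=S, B8=T, B8=F, B9=T
#3 (d=3, u=5) -> B2->S, B1->F, B3->F, B5->S, B4->T, B8->T, B9->F, B8->T, B9->F, B8->T, B9->F, B8->T, B9->F, B8->F; covered: B1=F, B2=S, B3=F, B4=T, B5=S, B8=T, B8=F, B9=F
#4 (d=6, u=7) -> B2->S, B1->F, B3->F, B5->S, B4->T, B8->T, B9->T, B8->T, B9->T, B8->T, B9->T, B8->T, B9->T, B8->T, ...; covered: B1=F, B2=S, B3=F, B4=T, B5=S, B8=T, B8=F, B9=T
#5 (d=4, u=14) -> B2->S, B1->F, B3->F, B5->E, B4->F, B6->F, B7->F, B8->T, B9->F, B8->T, B9->F, B8->T, B9->F, B8->T, ...; covered: B1=F, B2=S, B3=F, B4=F, B5=E, B6=F, B7=F, B8=T, B8=F, B9=F
#6 (d=7, u=13) -> B2->S, B1->F, B3->F, B5->E, B4->F, B6->F, B7->F, B8->T, B9->T, B8->T, B9->T, B8->T, B9->T, B8->T, ...; covered: B1=F, B2=S, B3=F, B4=F, B5=E, B6=F, B7=F, B8=T, B8=F, B9=T
#7 (d=7, u=12) -> B2->S, B1->F, B3->F, B5->E, B4->F, B6->F, B7->F, B8->T, B9->T, B8->T, B9->T, B8->T, B9->T, B8->T, ...; covered: B1=F, B2=S, B3=F, B4=F, B5=E, B6=F, B7=F, B8=T, B8=F, B9=T
#8 (d=5, u=3) -> B2->S, B1->F, B3->F, B5->S, B4->T, B8->T, B9->T, B8->T, B9->T, B8->T, B9->T, B8->T, B9->T, B8->T, ...; covered: B1=F, B2=S, B3=F, B4=T, B5=S, B8=T, B8=F, B9=T
#9 (d=5, u=13) -> B2->S, B1->F, B3->F, B5->E, B4->F, B6->F, B7->F, B8->T, B9->T, B8->T, B9->T, B8->T, B9->T, B8->T, ...; covered: B1=F, B2=S, B3=F, B4=F, B5=E, B6=F, B7=F, B8=T, B8=F, B9=T
#10 (d=6, u=14) -> B2->S, B1->F, B3->F, B5->E, B4->F, B6->F, B7->F, B8->T, B9->T, B8->T, B9->T, B8->T, B9->T, B8->T, ...; covered: B1=F, B2=S, B3=F, B4=F, B5=E, B6=F, B7=F, B8=T, B8=F, B9=T
together the pool reaches 15 outcomes: B1=T, B1=F, B2=S, B2=E, B3=F, B4=T, B4=F, B5=S, B5=E, B6=F, B7=F, B8=T, B8=F, B9=T, B9=F
every size-1 subset falls short of the 15 outcomes (best: 10/15)
size 2: inputs {1, 5} cover all 15 outcomes, and no lexicographically smaller subset of this size does

Answer: 1, 5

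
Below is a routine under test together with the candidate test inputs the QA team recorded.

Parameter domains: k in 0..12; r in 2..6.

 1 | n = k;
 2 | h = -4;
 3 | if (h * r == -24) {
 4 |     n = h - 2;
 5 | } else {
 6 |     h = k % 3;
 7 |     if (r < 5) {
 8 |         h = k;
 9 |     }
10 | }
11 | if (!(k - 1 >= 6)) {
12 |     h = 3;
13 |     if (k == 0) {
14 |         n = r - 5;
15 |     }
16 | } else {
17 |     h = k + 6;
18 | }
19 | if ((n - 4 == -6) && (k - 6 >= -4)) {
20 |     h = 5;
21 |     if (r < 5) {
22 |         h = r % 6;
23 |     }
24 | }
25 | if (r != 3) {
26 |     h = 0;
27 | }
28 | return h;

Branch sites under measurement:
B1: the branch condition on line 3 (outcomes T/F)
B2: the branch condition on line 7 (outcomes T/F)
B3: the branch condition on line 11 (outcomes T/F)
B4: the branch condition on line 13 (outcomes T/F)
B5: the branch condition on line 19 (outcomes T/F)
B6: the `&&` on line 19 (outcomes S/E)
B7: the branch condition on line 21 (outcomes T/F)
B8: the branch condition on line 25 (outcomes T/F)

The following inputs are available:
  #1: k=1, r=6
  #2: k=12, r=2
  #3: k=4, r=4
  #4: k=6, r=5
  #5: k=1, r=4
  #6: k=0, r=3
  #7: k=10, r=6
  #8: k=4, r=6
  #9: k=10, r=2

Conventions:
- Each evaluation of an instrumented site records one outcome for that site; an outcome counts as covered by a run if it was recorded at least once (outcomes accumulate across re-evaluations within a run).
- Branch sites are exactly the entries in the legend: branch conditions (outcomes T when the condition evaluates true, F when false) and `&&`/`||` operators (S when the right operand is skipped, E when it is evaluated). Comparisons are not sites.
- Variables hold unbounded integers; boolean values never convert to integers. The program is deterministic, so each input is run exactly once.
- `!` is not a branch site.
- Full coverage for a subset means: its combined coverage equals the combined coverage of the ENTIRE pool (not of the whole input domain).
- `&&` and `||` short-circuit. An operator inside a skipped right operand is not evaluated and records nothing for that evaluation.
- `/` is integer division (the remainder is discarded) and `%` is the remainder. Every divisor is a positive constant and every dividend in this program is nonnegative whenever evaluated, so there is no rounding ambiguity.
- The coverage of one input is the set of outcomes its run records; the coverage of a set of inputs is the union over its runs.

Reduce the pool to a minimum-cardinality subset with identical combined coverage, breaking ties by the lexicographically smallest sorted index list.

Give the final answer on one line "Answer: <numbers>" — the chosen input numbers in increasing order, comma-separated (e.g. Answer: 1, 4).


#1 (k=1, r=6) -> covered: B1=T, B3=T, B4=F, B5=F, B6=S, B8=T
#2 (k=12, r=2) -> covered: B1=F, B2=T, B3=F, B5=F, B6=S, B8=T
#3 (k=4, r=4) -> covered: B1=F, B2=T, B3=T, B4=F, B5=F, B6=S, B8=T
#4 (k=6, r=5) -> covered: B1=F, B2=F, B3=T, B4=F, B5=F, B6=S, B8=T
#5 (k=1, r=4) -> covered: B1=F, B2=T, B3=T, B4=F, B5=F, B6=S, B8=T
#6 (k=0, r=3) -> covered: B1=F, B2=T, B3=T, B4=T, B5=F, B6=E, B8=F
#7 (k=10, r=6) -> covered: B1=T, B3=F, B5=F, B6=S, B8=T
#8 (k=4, r=6) -> covered: B1=T, B3=T, B4=F, B5=F, B6=S, B8=T
#9 (k=10, r=2) -> covered: B1=F, B2=T, B3=F, B5=F, B6=S, B8=T
together the pool reaches 13 outcomes: B1=T, B1=F, B2=T, B2=F, B3=T, B3=F, B4=T, B4=F, B5=F, B6=S, B6=E, B8=T, B8=F
size 1 is not enough: best union over all size-1 subsets is 7/13
size 2 is not enough: best union over all size-2 subsets is 11/13
size 3: inputs {4, 6, 7} cover all 13 outcomes, and no lexicographically smaller subset of this size does
Answer: 4, 6, 7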